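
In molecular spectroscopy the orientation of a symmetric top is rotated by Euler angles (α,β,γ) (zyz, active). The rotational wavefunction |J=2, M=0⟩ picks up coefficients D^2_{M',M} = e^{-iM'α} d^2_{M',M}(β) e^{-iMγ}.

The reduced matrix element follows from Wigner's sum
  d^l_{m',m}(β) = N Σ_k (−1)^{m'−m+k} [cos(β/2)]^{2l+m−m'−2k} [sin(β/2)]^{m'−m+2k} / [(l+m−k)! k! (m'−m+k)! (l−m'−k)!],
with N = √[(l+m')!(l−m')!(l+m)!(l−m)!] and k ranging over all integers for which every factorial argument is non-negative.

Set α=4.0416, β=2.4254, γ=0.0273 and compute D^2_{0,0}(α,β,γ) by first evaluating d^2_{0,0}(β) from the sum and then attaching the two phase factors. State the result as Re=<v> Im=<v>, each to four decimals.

D^2_{0,0}(4.0416,2.4254,0.0273) = e^{-i·0·4.0416}·d^2_{0,0}(2.4254)·e^{-i·0·0.0273}. Compute d first:
Half-angle: c=0.350492, s=0.936566. N=√(2·2·2·2)=4.000000
The bounds max(0,m−m')=0 and min(l+m,l−m')=2 give 3 terms
  k=0: (−1)^0·4.0000/(4)·0.3505^4·0.9366^0 = +0.015091
  k=1: (−1)^1·4.0000/(1)·0.3505^2·0.9366^2 = -0.431015
  k=2: (−1)^2·4.0000/(4)·0.3505^0·0.9366^4 = +0.769402
d^2_{0,0}(2.4254) = +0.015091 -0.431015 +0.769402 = +0.353477
D = (+1.000000+0.000000i)·(+0.353477)·(+1.000000+0.000000i) = +0.353477+0.000000i

Re=0.3535 Im=0.0000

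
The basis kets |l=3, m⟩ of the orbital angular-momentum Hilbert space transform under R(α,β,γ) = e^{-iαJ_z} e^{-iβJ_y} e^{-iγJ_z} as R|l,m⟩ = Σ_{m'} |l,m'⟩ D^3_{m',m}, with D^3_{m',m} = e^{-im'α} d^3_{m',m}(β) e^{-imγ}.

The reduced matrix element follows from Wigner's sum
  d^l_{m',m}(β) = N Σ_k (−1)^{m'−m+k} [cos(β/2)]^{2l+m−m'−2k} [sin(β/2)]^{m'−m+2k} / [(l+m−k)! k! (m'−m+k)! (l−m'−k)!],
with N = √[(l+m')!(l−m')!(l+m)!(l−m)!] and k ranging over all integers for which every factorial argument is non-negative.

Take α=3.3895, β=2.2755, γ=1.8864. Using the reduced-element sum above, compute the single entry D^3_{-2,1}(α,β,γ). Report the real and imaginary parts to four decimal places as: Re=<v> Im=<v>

Re=-0.0839 Im=0.4605

D^3_{-2,1}(3.3895,2.2755,1.8864) = e^{-i·-2·3.3895}·d^3_{-2,1}(2.2755)·e^{-i·1·1.8864}. Compute d first:
c=cos(2.2755/2)=0.419638, s=sin(2.2755/2)=0.907692; N=√[1·120·24·2]=75.894664
The bounds max(0,m−m')=3 and min(l+m,l−m')=4 give 2 terms
  k=3: (−1)^0·75.8947/(12)·0.4196^3·0.9077^3 = +0.349518
  k=4: (−1)^1·75.8947/(24)·0.4196^1·0.9077^5 = -0.817648
d^3_{-2,1}(2.2755) = +0.349518 -0.817648 = -0.468130
D = (+0.879581+0.475748i)·(-0.468130)·(-0.310390-0.950609i) = -0.083906+0.460549i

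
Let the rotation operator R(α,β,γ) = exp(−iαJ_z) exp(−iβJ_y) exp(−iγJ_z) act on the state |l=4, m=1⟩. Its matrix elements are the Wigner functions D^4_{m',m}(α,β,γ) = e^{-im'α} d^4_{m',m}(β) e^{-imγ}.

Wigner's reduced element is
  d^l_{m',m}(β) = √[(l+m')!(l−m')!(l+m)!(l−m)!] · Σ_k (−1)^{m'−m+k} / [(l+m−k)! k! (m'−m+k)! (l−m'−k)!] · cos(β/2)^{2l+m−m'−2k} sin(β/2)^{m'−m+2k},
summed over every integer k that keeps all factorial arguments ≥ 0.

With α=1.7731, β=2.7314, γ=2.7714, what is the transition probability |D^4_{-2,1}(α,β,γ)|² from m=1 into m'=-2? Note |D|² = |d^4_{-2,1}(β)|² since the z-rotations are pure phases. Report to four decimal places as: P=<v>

P=0.3463

Split into d^4_{-2,1}(β=2.7314) × two z-phases.
Half-angle: c=0.203661, s=0.979041. N=√(2·720·120·6)=1018.233765
The bounds max(0,m−m')=3 and min(l+m,l−m')=5 give 3 terms
  k=3: (−1)^0·1018.2338/(72)·0.2037^5·0.9790^3 = +0.004650
  k=4: (−1)^1·1018.2338/(48)·0.2037^3·0.9790^5 = -0.161190
  k=5: (−1)^2·1018.2338/(240)·0.2037^1·0.9790^7 = +0.744993
d^4_{-2,1}(2.7314) = +0.004650 -0.161190 +0.744993 = +0.588454
|D^4_{-2,1}|² = |d^4_{-2,1}(β)|² = (+0.588454)² = 0.346278 (the z-rotation phases have unit modulus)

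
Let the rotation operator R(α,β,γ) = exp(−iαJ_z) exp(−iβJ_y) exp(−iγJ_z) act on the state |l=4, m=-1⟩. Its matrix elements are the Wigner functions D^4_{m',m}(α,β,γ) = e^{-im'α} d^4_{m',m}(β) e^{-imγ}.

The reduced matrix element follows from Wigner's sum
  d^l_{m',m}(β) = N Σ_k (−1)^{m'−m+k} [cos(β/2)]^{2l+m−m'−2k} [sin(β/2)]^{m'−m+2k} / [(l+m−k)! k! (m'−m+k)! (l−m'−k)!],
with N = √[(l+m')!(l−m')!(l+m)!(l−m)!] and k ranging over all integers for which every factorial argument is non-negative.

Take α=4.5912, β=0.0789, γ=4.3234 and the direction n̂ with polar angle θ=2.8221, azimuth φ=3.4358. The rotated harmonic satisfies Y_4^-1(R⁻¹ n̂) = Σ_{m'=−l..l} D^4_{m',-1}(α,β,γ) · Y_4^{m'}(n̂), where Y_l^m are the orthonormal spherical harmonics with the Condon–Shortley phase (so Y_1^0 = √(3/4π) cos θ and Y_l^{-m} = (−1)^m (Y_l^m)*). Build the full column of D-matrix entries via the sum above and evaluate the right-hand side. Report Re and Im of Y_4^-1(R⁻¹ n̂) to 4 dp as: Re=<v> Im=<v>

Re=-0.2636 Im=0.4104

Need the full column D^4_{m',-1} for m'=−4..4 at α=4.5912, β=0.0789, γ=4.3234.
cos(β/2)=0.999222, sin(β/2)=0.039440
d^4_{-4,-1}: single k=3 term ⇒ +0.000457;  D = -0.000351-0.000294i
d^4_{-3,-1}: k∈[2..3] ⇒ +0.012289 -0.000032 = +0.012257;  D = +0.008947-0.008378i
d^4_{-2,-1}: k∈[1..3] ⇒ +0.166420 -0.001296 +0.000001 = +0.165125;  D = +0.097465+0.133292i
d^4_{-1,-1}: k∈[0..3] ⇒ +0.993793 -0.023224 +0.000072 -0.000000 = +0.970641;  D = -0.847037+0.473996i
d^4_{0,-1}: k∈[0..3] ⇒ -0.175422 +0.001640 -0.000003 +0.000000 = -0.173784;  D = +0.065908+0.160801i
d^4_{1,-1}: k∈[0..3] ⇒ +0.015482 -0.000072 +0.000000 -0.000000 = +0.015410;  D = +0.014861-0.004078i
d^4_{2,-1}: k∈[0..2] ⇒ -0.000864 +0.000002 -0.000000 = -0.000862;  D = -0.000126-0.000853i
d^4_{3,-1}: k∈[0..1] ⇒ +0.000032 -0.000000 = +0.000032;  D = -0.000032+0.000001i
d^4_{4,-1}: single k=0 term ⇒ -0.000001;  D = -0.000000+0.000001i
Y_4^{m'}(θ=2.8221,φ=3.4358) and Σ D·Y over m':
  (-0.0004-0.0003i)·(+0.0017-0.0040i)  (+0.0089-0.0084i)·(+0.0234-0.0284i)  (+0.0975+0.1333i)·(+0.1457-0.0973i)  (-0.8470+0.4740i)·(+0.4468-0.1354i)  (+0.0659+0.1608i)·(+0.4649+0.0000i)  (+0.0149-0.0041i)·(-0.4468-0.1354i)  (-0.0001-0.0009i)·(+0.1457+0.0973i)  (-0.0000+0.0000i)·(-0.0234-0.0284i)  (-0.0000+0.0000i)·(+0.0017+0.0040i)
Y_4^-1(R⁻¹ n̂) = -0.263639+0.410386i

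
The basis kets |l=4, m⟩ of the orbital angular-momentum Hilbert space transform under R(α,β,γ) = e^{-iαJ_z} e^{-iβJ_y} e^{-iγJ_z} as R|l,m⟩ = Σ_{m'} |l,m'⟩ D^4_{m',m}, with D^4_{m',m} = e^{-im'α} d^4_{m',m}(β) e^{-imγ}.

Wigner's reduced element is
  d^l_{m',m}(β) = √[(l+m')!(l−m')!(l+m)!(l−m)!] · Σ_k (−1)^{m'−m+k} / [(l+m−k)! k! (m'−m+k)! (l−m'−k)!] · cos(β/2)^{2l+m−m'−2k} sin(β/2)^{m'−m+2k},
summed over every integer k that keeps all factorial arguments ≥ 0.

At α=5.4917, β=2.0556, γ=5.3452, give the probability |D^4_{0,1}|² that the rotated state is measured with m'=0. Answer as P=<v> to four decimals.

P=0.1163

Split into d^4_{0,1}(β=2.0556) × two z-phases.
c=cos(2.0556/2)=0.516704, s=sin(2.0556/2)=0.856164; N=√[24·24·120·6]=643.987578
k: max(0,(1)−(0))=1 … min(4+(1),4−(0))=4
  k=1: (−1)^0·643.9876/(144)·0.5167^7·0.8562^1 = +0.037650
  k=2: (−1)^1·643.9876/(24)·0.5167^5·0.8562^3 = -0.620219
  k=3: (−1)^2·643.9876/(24)·0.5167^3·0.8562^5 = +1.702850
  k=4: (−1)^3·643.9876/(144)·0.5167^1·0.8562^7 = -0.779213
d^4_{0,1}(2.0556) = +0.037650 -0.620219 +1.702850 -0.779213 = +0.341067
|D^4_{0,1}|² = |d^4_{0,1}(β)|² = (+0.341067)² = 0.116327 (the z-rotation phases have unit modulus)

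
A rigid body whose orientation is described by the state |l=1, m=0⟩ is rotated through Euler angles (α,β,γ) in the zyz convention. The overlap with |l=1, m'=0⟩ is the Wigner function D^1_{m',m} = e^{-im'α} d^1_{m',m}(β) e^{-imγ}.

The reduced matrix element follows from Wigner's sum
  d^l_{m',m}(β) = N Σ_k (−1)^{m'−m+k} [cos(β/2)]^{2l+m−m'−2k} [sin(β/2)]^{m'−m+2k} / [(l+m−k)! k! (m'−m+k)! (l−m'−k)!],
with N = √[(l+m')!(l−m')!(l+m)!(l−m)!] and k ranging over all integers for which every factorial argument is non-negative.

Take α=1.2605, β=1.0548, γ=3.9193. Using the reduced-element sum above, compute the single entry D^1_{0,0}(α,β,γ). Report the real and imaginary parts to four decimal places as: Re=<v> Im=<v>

Split into d^1_{0,0}(β=1.0548) × two z-phases.
Half-angle: c=0.864119, s=0.503288. N=√(1·1·1·1)=1.000000
The bounds max(0,m−m')=0 and min(l+m,l−m')=1 give 2 terms
  k=0: (−1)^0·1.0000/(1)·0.8641^2·0.5033^0 = +0.746701
  k=1: (−1)^1·1.0000/(1)·0.8641^0·0.5033^2 = -0.253299
d^1_{0,0}(1.0548) = +0.746701 -0.253299 = +0.493402
Phases: e^{-i·(0)·1.2605}=+1.000000+0.000000i, e^{-i·(0)·3.9193}=+1.000000+0.000000i ⇒ D=+0.493402+0.000000i

Re=0.4934 Im=0.0000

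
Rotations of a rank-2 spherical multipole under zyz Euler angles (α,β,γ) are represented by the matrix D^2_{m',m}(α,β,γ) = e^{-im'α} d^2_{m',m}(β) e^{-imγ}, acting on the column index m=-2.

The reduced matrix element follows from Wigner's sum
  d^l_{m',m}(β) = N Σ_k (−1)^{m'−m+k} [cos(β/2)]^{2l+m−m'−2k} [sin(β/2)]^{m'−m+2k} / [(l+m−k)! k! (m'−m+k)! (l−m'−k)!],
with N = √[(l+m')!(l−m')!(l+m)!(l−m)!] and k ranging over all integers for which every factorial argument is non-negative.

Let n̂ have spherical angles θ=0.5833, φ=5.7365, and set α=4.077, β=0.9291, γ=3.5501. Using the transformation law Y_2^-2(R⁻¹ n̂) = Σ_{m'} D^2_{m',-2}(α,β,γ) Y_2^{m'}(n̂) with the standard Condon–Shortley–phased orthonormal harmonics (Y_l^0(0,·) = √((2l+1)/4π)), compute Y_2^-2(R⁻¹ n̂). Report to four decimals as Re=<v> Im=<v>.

Re=-0.1665 Im=0.2548

Need the full column D^2_{m',-2} for m'=−2..2 at α=4.077, β=0.9291, γ=3.5501.
cos(β/2)=0.894023, sin(β/2)=0.448021
d^2_{-2,-2}: single k=0 term ⇒ +0.638845;  D = -0.574196+0.280038i
d^2_{-1,-2}: single k=0 term ⇒ -0.640287;  D = -0.115654+0.629755i
d^2_{0,-2}: single k=0 term ⇒ +0.392979;  D = +0.268955+0.286523i
d^2_{1,-2}: single k=0 term ⇒ -0.160795;  D = +0.159669-0.018993i
d^2_{2,-2}: single k=0 term ⇒ +0.040289;  D = +0.019914-0.035024i
Y_2^{m'}(θ=0.5833,φ=5.7365) and Σ D·Y over m':
  (-0.5742+0.2800i)·(+0.0538+0.1041i)  (-0.1157+0.6298i)·(+0.3034+0.1846i)  (+0.2690+0.2865i)·(+0.3438+0.0000i)  (+0.1597-0.0190i)·(-0.3034+0.1846i)  (+0.0199-0.0350i)·(+0.0538-0.1041i)
Y_2^-2(R⁻¹ n̂) = -0.166474+0.254799i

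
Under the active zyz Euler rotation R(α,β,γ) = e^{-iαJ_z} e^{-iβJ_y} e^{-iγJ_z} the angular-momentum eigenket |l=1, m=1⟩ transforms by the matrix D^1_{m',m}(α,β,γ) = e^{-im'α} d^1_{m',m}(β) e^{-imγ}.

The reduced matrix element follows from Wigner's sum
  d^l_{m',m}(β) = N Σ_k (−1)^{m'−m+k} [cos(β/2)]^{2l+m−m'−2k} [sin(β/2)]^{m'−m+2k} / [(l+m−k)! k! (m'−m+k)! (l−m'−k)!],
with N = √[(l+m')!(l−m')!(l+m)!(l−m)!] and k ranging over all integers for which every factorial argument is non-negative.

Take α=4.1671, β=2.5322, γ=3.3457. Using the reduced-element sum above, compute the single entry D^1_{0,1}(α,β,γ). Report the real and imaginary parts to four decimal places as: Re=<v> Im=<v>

D^1_{0,1}(4.1671,2.5322,3.3457) = e^{-i·0·4.1671}·d^1_{0,1}(2.5322)·e^{-i·1·3.3457}. Compute d first:
c=cos(2.5322/2)=0.300004, s=sin(2.5322/2)=0.953938; N=√[1·1·2·1]=1.414214
Admissible k: 1..1 (factorial args all ≥0)
  k=1: (−1)^0·1.4142/(1)·0.3000^1·0.9539^1 = +0.404726
d^1_{0,1}(2.5322) = +0.404726
D = (+1.000000+0.000000i)·(+0.404726)·(-0.979242+0.202693i) = -0.396325+0.082035i

Re=-0.3963 Im=0.0820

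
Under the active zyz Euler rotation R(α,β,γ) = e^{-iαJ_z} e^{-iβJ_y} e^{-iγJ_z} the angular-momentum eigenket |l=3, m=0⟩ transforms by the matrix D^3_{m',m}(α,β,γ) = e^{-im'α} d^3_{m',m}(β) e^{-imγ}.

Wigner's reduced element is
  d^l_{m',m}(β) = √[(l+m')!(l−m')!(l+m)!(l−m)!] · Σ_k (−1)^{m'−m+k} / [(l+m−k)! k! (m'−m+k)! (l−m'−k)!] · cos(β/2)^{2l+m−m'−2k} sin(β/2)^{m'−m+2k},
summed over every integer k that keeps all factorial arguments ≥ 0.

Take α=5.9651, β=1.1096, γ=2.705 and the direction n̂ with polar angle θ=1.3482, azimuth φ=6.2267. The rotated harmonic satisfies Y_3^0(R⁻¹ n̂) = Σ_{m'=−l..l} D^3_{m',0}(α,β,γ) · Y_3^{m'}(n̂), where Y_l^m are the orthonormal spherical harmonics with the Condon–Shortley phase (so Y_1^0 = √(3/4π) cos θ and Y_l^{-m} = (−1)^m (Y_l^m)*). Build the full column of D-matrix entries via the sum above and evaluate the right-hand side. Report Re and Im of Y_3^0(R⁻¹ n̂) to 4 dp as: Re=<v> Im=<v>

Re=0.5049 Im=0.0000

Need the full column D^3_{m',0} for m'=−3..3 at α=5.9651, β=1.1096, γ=2.705.
cos(β/2)=0.850006, sin(β/2)=0.526773
d^3_{-3,0}: single k=3 term ⇒ +0.401469;  D = +0.232136-0.327552i
d^3_{-2,0}: k∈[2..3] ⇒ +0.793406 -0.304719 = +0.488688;  D = +0.393089-0.290339i
d^3_{-1,0}: k∈[1..3] ⇒ +0.809699 -0.932930 +0.119435 = -0.003795;  D = -0.003605+0.001187i
d^3_{0,0}: k∈[0..3] ⇒ +0.377165 -1.303700 +0.500704 -0.021367 = -0.447197;  D = -0.447197+0.000000i
d^3_{1,0}: k∈[0..2] ⇒ -0.809699 +0.932930 -0.119435 = +0.003795;  D = +0.003605+0.001187i
d^3_{2,0}: k∈[0..1] ⇒ +0.793406 -0.304719 = +0.488688;  D = +0.393089+0.290339i
d^3_{3,0}: single k=0 term ⇒ -0.401469;  D = -0.232136-0.327552i
Y_3^{m'}(θ=1.3482,φ=6.2267) and Σ D·Y over m':
  (+0.2321-0.3276i)·(+0.3816+0.0653i)  (+0.3931-0.2903i)·(+0.2133+0.0242i)  (-0.0036+0.0012i)·(-0.2380-0.0135i)  (-0.4472+0.0000i)·(-0.2271+0.0000i)  (+0.0036+0.0012i)·(+0.2380-0.0135i)  (+0.3931+0.2903i)·(+0.2133-0.0242i)  (-0.2321-0.3276i)·(-0.3816+0.0653i)
Y_3^0(R⁻¹ n̂) = +0.504910-0.000000i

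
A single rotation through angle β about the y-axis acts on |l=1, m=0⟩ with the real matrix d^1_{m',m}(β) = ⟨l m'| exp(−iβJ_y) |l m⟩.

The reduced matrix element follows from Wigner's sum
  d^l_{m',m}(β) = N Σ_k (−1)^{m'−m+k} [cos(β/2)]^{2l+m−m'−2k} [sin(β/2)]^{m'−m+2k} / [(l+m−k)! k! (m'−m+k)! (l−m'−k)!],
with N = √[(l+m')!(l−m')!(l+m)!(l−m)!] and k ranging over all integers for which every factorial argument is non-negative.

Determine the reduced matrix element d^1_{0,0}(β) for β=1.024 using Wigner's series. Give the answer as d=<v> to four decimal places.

d=0.5200

d^1_{0,0}(β=1.024) via Wigner's sum:
c=cos(1.024/2)=0.871766, s=sin(1.024/2)=0.489922; N=√[1·1·1·1]=1.000000
k: max(0,(0)−(0))=0 … min(1+(0),1−(0))=1
  k=0: (−1)^0·1.0000/(1)·0.8718^2·0.4899^0 = +0.759977
  k=1: (−1)^1·1.0000/(1)·0.8718^0·0.4899^2 = -0.240023
d^1_{0,0}(1.024) = +0.759977 -0.240023 = +0.519953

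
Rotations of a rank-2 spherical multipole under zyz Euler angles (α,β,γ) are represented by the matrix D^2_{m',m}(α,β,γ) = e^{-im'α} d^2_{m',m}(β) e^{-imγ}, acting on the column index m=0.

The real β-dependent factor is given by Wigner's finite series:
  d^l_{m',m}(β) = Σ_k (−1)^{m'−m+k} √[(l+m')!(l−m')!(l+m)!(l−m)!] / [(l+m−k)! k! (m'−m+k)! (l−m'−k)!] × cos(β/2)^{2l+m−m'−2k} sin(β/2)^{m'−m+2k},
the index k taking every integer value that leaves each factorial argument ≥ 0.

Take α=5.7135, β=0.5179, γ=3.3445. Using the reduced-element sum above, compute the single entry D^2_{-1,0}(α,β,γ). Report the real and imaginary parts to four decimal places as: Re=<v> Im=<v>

Re=0.4436 Im=-0.2841

Split into d^2_{-1,0}(β=0.5179) × two z-phases.
c=cos(0.5179/2)=0.966659, s=sin(0.5179/2)=0.256066; N=√[1·6·2·2]=4.898979
k: max(0,(0)−(-1))=1 … min(2+(0),2−(-1))=2
  k=1: (−1)^0·4.8990/(2)·0.9667^3·0.2561^1 = +0.566562
  k=2: (−1)^1·4.8990/(2)·0.9667^1·0.2561^3 = -0.039756
d^2_{-1,0}(0.5179) = +0.566562 -0.039756 = +0.526806
D = (+0.842071-0.539367i)·(+0.526806)·(+1.000000+0.000000i) = +0.443608-0.284142i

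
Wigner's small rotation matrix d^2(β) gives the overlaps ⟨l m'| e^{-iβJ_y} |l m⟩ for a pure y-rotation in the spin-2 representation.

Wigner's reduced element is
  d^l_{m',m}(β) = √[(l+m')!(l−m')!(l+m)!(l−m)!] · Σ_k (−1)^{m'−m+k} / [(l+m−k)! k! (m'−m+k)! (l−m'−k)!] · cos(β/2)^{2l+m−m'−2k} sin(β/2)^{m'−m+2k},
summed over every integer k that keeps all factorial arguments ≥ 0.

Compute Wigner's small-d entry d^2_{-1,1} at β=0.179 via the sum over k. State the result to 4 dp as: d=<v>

d^2_{-1,1}(β=0.179) via Wigner's sum:
Half-angle: c=0.995998, s=0.089381. N=√(1·6·6·1)=6.000000
k: max(0,(1)−(-1))=2 … min(2+(1),2−(-1))=3
  k=2: (−1)^0·6.0000/(2)·0.9960^2·0.0894^2 = +0.023775
  k=3: (−1)^1·6.0000/(6)·0.9960^0·0.0894^4 = -0.000064
d^2_{-1,1}(0.179) = +0.023775 -0.000064 = +0.023711

d=0.0237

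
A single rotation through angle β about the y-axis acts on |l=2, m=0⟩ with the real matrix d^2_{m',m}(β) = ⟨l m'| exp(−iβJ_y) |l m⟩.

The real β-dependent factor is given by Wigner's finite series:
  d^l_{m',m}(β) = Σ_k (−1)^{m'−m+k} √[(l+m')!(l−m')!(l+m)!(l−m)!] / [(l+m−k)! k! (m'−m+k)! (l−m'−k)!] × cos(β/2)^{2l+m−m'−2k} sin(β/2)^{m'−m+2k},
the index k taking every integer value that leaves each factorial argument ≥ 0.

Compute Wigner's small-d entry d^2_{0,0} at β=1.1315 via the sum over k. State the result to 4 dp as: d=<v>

d^2_{0,0}(β=1.1315) via Wigner's sum:
With c≡cos(β/2)=0.844187 and s≡sin(β/2)=0.536049, N=[2·2·2·2]^{1/2}=4.000000
Admissible k: 0..2 (factorial args all ≥0)
  k=0: (−1)^0·4.0000/(4)·0.8442^4·0.5360^0 = +0.507872
  k=1: (−1)^1·4.0000/(1)·0.8442^2·0.5360^2 = -0.819118
  k=2: (−1)^2·4.0000/(4)·0.8442^0·0.5360^4 = +0.082569
d^2_{0,0}(1.1315) = +0.507872 -0.819118 +0.082569 = -0.228676

d=-0.2287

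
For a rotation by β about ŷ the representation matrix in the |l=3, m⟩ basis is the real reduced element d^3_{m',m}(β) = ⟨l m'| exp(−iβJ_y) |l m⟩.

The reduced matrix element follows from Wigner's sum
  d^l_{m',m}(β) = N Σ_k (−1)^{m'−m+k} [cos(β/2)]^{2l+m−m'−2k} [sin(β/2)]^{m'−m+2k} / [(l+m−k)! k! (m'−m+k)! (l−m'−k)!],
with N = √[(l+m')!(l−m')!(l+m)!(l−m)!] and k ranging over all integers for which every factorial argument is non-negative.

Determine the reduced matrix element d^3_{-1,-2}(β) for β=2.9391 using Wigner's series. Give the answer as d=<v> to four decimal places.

d=0.0064

d^3_{-1,-2}(β=2.9391) via Wigner's sum:
Half-angle: c=0.101073, s=0.994879. N=√(2·24·1·120)=75.894664
The bounds max(0,m−m')=0 and min(l+m,l−m')=1 give 2 terms
  k=0: (−1)^1·75.8947/(24)·0.1011^5·0.9949^1 = -0.000033
  k=1: (−1)^2·75.8947/(12)·0.1011^3·0.9949^3 = +0.006431
d^3_{-1,-2}(2.9391) = -0.000033 +0.006431 = +0.006397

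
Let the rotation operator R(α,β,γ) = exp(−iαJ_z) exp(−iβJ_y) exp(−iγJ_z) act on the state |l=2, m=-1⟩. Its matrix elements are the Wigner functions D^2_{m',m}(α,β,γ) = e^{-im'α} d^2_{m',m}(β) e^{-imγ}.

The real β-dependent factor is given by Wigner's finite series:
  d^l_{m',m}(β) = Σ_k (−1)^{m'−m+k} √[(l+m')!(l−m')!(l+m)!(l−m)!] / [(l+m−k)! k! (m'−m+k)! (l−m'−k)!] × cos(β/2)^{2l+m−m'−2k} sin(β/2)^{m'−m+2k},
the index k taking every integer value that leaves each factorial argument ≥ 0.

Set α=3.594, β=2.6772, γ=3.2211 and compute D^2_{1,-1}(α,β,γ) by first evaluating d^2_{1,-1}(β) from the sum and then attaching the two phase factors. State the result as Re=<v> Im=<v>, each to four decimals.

Re=-0.6952 Im=0.2719

Split into d^2_{1,-1}(β=2.6772) × two z-phases.
c=cos(2.6772/2)=0.230115, s=sin(2.6772/2)=0.973163; N=√[6·1·1·6]=6.000000
k∈{0,1} keeps every argument non-negative
  k=0: (−1)^2·6.0000/(2)·0.2301^2·0.9732^2 = +0.150447
  k=1: (−1)^3·6.0000/(6)·0.2301^0·0.9732^4 = -0.896898
d^2_{1,-1}(2.6772) = +0.150447 -0.896898 = -0.746451
Attach z-rotation phases: D = e^{-i(1)(3.594)}·(-0.746451)·e^{-i(-1)(3.2211)} = -0.695151+0.271945i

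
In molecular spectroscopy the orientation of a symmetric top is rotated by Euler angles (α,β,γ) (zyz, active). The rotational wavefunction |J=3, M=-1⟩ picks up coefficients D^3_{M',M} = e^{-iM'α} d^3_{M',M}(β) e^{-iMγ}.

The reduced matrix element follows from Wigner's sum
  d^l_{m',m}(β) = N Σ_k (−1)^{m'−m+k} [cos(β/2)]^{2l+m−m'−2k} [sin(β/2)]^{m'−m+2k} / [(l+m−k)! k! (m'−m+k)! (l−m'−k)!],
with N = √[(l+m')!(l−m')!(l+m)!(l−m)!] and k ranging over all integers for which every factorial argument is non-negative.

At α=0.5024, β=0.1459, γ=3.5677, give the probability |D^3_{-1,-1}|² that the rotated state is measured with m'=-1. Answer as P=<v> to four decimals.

First d^3_{-1,-1}(β=0.1459), then the phase factors e^{-i(-1)α} and e^{-i(-1)γ}:
Half-angle: c=0.997340, s=0.072885. N=√(2·24·2·24)=48.000000
The bounds max(0,m−m')=0 and min(l+m,l−m')=2 give 3 terms
  k=0: (−1)^0·48.0000/(48)·0.9973^6·0.0729^0 = +0.984148
  k=1: (−1)^1·48.0000/(6)·0.9973^4·0.0729^2 = -0.042048
  k=2: (−1)^2·48.0000/(8)·0.9973^2·0.0729^4 = +0.000168
d^3_{-1,-1}(0.1459) = +0.984148 -0.042048 +0.000168 = +0.942268
|D^3_{-1,-1}|² = |d^3_{-1,-1}(β)|² = (+0.942268)² = 0.887870 (the z-rotation phases have unit modulus)

P=0.8879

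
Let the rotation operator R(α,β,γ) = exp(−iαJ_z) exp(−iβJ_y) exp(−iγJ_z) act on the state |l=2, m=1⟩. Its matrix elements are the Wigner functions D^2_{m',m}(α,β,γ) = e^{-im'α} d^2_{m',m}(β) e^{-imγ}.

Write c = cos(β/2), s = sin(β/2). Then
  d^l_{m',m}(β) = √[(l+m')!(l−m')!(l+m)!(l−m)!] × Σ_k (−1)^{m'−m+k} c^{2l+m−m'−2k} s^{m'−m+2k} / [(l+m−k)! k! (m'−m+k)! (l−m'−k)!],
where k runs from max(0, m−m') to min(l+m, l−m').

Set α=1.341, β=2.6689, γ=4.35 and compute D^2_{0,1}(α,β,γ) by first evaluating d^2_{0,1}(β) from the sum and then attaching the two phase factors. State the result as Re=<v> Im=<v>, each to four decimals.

Re=0.1760 Im=-0.4642

First d^2_{0,1}(β=2.6689), then the phase factors e^{-i(0)α} and e^{-i(1)γ}:
With c≡cos(β/2)=0.234152 and s≡sin(β/2)=0.972200, N=[2·2·6·1]^{1/2}=4.898979
The bounds max(0,m−m')=1 and min(l+m,l−m')=2 give 2 terms
  k=1: (−1)^0·4.8990/(2)·0.2342^3·0.9722^1 = +0.030572
  k=2: (−1)^1·4.8990/(2)·0.2342^1·0.9722^3 = -0.527036
d^2_{0,1}(2.6689) = +0.030572 -0.527036 = -0.496464
D = (+1.000000+0.000000i)·(-0.496464)·(-0.354509+0.935053i) = +0.176001-0.464220i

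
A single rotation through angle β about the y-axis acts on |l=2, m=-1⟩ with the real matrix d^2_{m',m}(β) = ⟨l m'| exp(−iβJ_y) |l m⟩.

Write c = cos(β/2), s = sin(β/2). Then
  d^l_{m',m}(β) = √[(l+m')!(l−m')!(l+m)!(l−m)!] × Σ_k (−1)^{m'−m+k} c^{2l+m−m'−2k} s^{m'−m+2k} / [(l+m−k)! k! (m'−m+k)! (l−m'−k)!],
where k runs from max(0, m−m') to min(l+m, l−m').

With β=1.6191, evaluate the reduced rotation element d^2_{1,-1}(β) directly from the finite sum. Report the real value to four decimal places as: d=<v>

d=0.4735

d^2_{1,-1}(β=1.6191) via Wigner's sum:
c=cos(1.6191/2)=0.689824, s=sin(1.6191/2)=0.723977; N=√[6·1·1·6]=6.000000
Admissible k: 0..1 (factorial args all ≥0)
  k=0: (−1)^2·6.0000/(2)·0.6898^2·0.7240^2 = +0.748251
  k=1: (−1)^3·6.0000/(6)·0.6898^0·0.7240^4 = -0.274725
d^2_{1,-1}(1.6191) = +0.748251 -0.274725 = +0.473526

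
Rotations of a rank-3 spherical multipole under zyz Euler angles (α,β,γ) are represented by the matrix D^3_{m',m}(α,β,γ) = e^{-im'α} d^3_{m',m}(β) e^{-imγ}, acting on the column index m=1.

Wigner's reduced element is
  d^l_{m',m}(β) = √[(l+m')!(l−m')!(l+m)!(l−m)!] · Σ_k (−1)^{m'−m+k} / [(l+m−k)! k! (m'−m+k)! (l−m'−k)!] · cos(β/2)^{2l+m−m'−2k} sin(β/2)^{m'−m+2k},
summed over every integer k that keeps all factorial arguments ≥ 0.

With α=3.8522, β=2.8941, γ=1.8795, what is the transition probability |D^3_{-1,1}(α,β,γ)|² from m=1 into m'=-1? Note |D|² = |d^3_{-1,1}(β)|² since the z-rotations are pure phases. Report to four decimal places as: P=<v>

P=0.7025

First d^3_{-1,1}(β=2.8941), then the phase factors e^{-i(-1)α} and e^{-i(1)γ}:
c=cos(2.8941/2)=0.123431, s=sin(2.8941/2)=0.992353; N=√[2·24·24·2]=48.000000
The bounds max(0,m−m')=2 and min(l+m,l−m')=4 give 3 terms
  k=2: (−1)^0·48.0000/(8)·0.1234^4·0.9924^2 = +0.001371
  k=3: (−1)^1·48.0000/(6)·0.1234^2·0.9924^4 = -0.118196
  k=4: (−1)^2·48.0000/(48)·0.1234^0·0.9924^6 = +0.954987
d^3_{-1,1}(2.8941) = +0.001371 -0.118196 +0.954987 = +0.838163
|D^3_{-1,1}|² = |d^3_{-1,1}(β)|² = (+0.838163)² = 0.702517 (the z-rotation phases have unit modulus)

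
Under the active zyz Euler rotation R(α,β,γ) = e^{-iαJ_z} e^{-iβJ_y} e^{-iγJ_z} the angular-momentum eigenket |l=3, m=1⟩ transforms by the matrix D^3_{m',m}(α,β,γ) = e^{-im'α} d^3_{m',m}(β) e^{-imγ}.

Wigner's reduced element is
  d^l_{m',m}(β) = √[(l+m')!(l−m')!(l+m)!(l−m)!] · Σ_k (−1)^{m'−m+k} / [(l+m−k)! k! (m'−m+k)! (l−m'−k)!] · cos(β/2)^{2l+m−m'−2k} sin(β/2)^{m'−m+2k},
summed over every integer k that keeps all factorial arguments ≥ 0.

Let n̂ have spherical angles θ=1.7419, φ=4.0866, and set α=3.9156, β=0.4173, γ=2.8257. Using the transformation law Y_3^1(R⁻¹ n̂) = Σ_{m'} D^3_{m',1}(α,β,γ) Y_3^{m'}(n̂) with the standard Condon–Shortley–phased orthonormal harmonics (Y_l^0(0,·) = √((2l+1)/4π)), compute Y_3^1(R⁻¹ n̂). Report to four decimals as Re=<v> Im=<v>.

Need the full column D^3_{m',1} for m'=−3..3 at α=3.9156, β=0.4173, γ=2.8257.
cos(β/2)=0.978311, sin(β/2)=0.207139
d^3_{-3,1}: single k=4 term ⇒ +0.006824;  D = -0.005977+0.003294i
d^3_{-2,1}: k∈[3..4] ⇒ +0.052632 -0.001180 = +0.051452;  D = +0.014866-0.049258i
d^3_{-1,1}: k∈[2..4] ⇒ +0.235822 -0.014096 +0.000079 = +0.221805;  D = +0.102601+0.196648i
d^3_{0,1}: k∈[1..3] ⇒ +0.643041 -0.086483 +0.001292 = +0.557851;  D = -0.530248-0.173305i
d^3_{1,1}: k∈[0..2] ⇒ +0.876724 -0.314430 +0.010572 = +0.572866;  D = +0.513796-0.253355i
d^3_{2,1}: k∈[0..1] ⇒ -0.587014 +0.052632 = -0.534382;  D = +0.177541-0.504027i
d^3_{3,1}: single k=0 term ⇒ +0.152223;  D = -0.064194-0.138025i
Y_3^{m'}(θ=1.7419,φ=4.0866) and Σ D·Y over m':
  (-0.0060+0.0033i)·(+0.3806+0.1205i)  (+0.0149-0.0493i)·(+0.0530+0.1604i)  (+0.1026+0.1966i)·(+0.1595-0.2207i)  (-0.5302-0.1733i)·(+0.1814+0.0000i)  (+0.5138-0.2534i)·(-0.1595-0.2207i)  (+0.1775-0.5040i)·(+0.0530-0.1604i)  (-0.0642-0.1380i)·(-0.3806+0.1205i)
Y_3^1(R⁻¹ n̂) = -0.198659-0.105809i

Re=-0.1987 Im=-0.1058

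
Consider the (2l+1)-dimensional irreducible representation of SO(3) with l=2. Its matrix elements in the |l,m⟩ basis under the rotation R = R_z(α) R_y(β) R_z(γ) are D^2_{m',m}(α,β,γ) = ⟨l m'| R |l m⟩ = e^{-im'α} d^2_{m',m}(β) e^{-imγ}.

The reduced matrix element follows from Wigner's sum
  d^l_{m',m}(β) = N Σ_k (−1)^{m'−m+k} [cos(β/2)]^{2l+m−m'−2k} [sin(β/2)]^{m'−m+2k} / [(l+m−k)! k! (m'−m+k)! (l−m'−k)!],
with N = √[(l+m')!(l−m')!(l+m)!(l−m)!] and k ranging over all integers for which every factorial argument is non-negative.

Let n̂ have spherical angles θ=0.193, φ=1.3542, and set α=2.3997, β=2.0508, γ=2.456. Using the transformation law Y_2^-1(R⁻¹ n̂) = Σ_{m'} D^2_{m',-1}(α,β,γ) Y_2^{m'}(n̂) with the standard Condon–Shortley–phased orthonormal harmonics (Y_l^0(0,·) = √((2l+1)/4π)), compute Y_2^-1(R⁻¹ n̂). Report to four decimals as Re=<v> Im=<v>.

Need the full column D^2_{m',-1} for m'=−2..2 at α=2.3997, β=2.0508, γ=2.456.
cos(β/2)=0.518757, sin(β/2)=0.854922
d^2_{-2,-1}: single k=1 term ⇒ +0.238698;  D = +0.134499+0.197197i
d^2_{-1,-1}: k∈[0..1] ⇒ +0.072420 -0.590068 = -0.517648;  D = -0.073931+0.512342i
d^2_{0,-1}: k∈[0..1] ⇒ -0.292344 +0.793997 = +0.501653;  D = -0.388301+0.317612i
d^2_{1,-1}: k∈[0..1] ⇒ +0.590068 -0.534202 = +0.055866;  D = +0.055777+0.003144i
d^2_{2,-1}: single k=0 term ⇒ -0.648296;  D = +0.452512+0.464242i
Y_2^{m'}(θ=0.193,φ=1.3542) and Σ D·Y over m':
  (+0.1345+0.1972i)·(-0.0129-0.0060i)  (-0.0739+0.5123i)·(+0.0313-0.1420i)  (-0.3883+0.3176i)·(+0.5960+0.0000i)  (+0.0558+0.0031i)·(-0.0313-0.1420i)  (+0.4525+0.4642i)·(-0.0129+0.0060i)
Y_2^-1(R⁻¹ n̂) = -0.171422+0.201147i

Re=-0.1714 Im=0.2011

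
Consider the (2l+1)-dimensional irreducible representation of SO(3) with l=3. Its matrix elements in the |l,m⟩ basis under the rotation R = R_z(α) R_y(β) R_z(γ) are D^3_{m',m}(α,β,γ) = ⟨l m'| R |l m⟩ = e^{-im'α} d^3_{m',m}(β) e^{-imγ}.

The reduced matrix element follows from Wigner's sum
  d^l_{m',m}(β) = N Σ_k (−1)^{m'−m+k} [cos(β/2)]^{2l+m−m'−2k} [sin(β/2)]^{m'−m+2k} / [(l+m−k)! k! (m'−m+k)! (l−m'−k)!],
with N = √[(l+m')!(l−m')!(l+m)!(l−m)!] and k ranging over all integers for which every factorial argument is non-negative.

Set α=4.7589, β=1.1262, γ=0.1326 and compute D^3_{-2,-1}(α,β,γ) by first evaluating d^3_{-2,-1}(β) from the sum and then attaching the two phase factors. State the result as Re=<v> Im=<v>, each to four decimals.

Re=-0.1444 Im=-0.0331

D^3_{-2,-1}(4.7589,1.1262,0.1326) = e^{-i·-2·4.7589}·d^3_{-2,-1}(1.1262)·e^{-i·-1·0.1326}. Compute d first:
c=cos(1.1262/2)=0.845604, s=sin(1.1262/2)=0.533810; N=√[1·120·2·24]=75.894664
The bounds max(0,m−m')=1 and min(l+m,l−m')=2 give 2 terms
  k=1: (−1)^0·75.8947/(24)·0.8456^5·0.5338^1 = +0.729832
  k=2: (−1)^1·75.8947/(12)·0.8456^3·0.5338^3 = -0.581691
d^3_{-2,-1}(1.1262) = +0.729832 -0.581691 = +0.148141
Attach z-rotation phases: D = e^{-i(-2)(4.7589)}·(+0.148141)·e^{-i(-1)(0.1326)} = -0.144387-0.033141i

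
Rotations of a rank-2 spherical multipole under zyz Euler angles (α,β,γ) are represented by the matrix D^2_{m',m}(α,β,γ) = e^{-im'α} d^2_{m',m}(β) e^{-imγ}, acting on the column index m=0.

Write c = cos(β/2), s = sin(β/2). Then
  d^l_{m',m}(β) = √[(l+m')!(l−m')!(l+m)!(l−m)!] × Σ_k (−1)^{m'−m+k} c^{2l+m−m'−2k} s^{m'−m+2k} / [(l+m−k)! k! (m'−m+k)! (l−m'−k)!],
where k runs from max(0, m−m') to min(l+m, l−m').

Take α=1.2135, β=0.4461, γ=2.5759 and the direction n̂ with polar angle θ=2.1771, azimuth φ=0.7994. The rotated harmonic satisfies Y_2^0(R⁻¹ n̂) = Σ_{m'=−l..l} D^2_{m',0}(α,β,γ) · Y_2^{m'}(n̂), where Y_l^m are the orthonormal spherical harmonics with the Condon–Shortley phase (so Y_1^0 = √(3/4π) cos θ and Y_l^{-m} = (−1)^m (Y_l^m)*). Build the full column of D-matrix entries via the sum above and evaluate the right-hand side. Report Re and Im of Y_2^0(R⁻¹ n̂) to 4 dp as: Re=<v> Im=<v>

Re=-0.2814 Im=0.0000

Need the full column D^2_{m',0} for m'=−2..2 at α=1.2135, β=0.4461, γ=2.5759.
cos(β/2)=0.975227, sin(β/2)=0.221205
d^2_{-2,0}: single k=2 term ⇒ +0.113993;  D = -0.086106+0.074701i
d^2_{-1,0}: k∈[1..2] ⇒ +0.502560 -0.025856 = +0.476704;  D = +0.166724+0.446598i
d^2_{0,0}: k∈[0..2] ⇒ +0.904531 -0.186150 +0.002394 = +0.720776;  D = +0.720776+0.000000i
d^2_{1,0}: k∈[0..1] ⇒ -0.502560 +0.025856 = -0.476704;  D = -0.166724+0.446598i
d^2_{2,0}: single k=0 term ⇒ +0.113993;  D = -0.086106-0.074701i
Y_2^{m'}(θ=2.1771,φ=0.7994) and Σ D·Y over m':
  (-0.0861+0.0747i)·(-0.0073-0.2607i)  (+0.1667+0.4466i)·(-0.2522+0.2594i)  (+0.7208+0.0000i)·(-0.0082+0.0000i)  (-0.1667+0.4466i)·(+0.2522+0.2594i)  (-0.0861-0.0747i)·(-0.0073+0.2607i)
Y_2^0(R⁻¹ n̂) = -0.281419+0.000000i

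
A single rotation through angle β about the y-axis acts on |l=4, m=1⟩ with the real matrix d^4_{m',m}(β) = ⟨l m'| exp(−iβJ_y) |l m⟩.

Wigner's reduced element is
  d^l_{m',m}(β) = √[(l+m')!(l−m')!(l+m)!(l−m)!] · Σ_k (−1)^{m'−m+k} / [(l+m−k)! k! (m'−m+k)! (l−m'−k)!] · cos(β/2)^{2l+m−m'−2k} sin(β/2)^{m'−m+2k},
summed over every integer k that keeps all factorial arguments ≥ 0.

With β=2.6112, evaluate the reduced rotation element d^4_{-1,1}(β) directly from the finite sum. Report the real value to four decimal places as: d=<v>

d=-0.0397

d^4_{-1,1}(β=2.6112) via Wigner's sum:
With c≡cos(β/2)=0.262099 and s≡sin(β/2)=0.965041, N=[6·120·120·6]^{1/2}=720.000000
Admissible k: 2..5 (factorial args all ≥0)
  k=2: (−1)^0·720.0000/(72)·0.2621^6·0.9650^2 = +0.003019
  k=3: (−1)^1·720.0000/(24)·0.2621^4·0.9650^4 = -0.122790
  k=4: (−1)^2·720.0000/(48)·0.2621^2·0.9650^6 = +0.832331
  k=5: (−1)^3·720.0000/(720)·0.2621^0·0.9650^8 = -0.752257
d^4_{-1,1}(2.6112) = +0.003019 -0.122790 +0.832331 -0.752257 = -0.039698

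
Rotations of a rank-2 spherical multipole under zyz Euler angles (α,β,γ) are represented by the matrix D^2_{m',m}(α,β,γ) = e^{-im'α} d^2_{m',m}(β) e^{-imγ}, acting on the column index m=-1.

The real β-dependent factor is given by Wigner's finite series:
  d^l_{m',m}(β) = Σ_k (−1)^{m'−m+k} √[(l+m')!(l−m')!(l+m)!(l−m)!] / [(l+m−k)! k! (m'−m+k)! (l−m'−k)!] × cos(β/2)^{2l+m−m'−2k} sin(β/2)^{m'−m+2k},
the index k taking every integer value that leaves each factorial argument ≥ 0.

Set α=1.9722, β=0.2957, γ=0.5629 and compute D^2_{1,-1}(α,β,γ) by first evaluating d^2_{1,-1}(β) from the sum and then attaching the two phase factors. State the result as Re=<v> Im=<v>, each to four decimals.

Re=0.0102 Im=-0.0624

Split into d^2_{1,-1}(β=0.2957) × two z-phases.
c=cos(0.2957/2)=0.989090, s=sin(0.2957/2)=0.147312; N=√[6·1·1·6]=6.000000
Admissible k: 0..1 (factorial args all ≥0)
  k=0: (−1)^2·6.0000/(2)·0.9891^2·0.1473^2 = +0.063690
  k=1: (−1)^3·6.0000/(6)·0.9891^0·0.1473^4 = -0.000471
d^2_{1,-1}(0.2957) = +0.063690 -0.000471 = +0.063219
Attach z-rotation phases: D = e^{-i(1)(1.9722)}·(+0.063219)·e^{-i(-1)(0.5629)} = +0.010165-0.062396i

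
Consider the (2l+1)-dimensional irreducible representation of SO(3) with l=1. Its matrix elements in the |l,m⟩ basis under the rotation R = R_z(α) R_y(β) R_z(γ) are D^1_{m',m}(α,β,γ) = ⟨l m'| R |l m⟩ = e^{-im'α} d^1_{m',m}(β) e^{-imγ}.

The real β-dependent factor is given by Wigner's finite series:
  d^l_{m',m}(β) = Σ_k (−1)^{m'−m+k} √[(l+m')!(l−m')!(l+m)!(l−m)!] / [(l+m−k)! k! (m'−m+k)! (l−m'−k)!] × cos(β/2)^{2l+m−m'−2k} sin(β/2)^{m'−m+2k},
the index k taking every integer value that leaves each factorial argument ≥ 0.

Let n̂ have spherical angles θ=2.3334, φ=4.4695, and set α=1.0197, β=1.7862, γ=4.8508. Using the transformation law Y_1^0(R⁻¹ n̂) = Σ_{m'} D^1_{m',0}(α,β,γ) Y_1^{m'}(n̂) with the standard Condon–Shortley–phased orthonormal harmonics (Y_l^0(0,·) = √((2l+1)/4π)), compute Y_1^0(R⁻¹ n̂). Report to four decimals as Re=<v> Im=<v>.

Re=-0.2567 Im=0.0000

Need the full column D^1_{m',0} for m'=−1..1 at α=1.0197, β=1.7862, γ=4.8508.
cos(β/2)=0.627000, sin(β/2)=0.779019
d^1_{-1,0}: single k=1 term ⇒ +0.690766;  D = +0.361700+0.588498i
d^1_{0,0}: k∈[0..1] ⇒ +0.393129 -0.606871 = -0.213742;  D = -0.213742+0.000000i
d^1_{1,0}: single k=0 term ⇒ -0.690766;  D = -0.361700+0.588498i
Y_1^{m'}(θ=2.3334,φ=4.4695) and Σ D·Y over m':
  (+0.3617+0.5885i)·(-0.0601+0.2425i)  (-0.2137+0.0000i)·(-0.3375+0.0000i)  (-0.3617+0.5885i)·(+0.0601+0.2425i)
Y_1^0(R⁻¹ n̂) = -0.256708+0.000000i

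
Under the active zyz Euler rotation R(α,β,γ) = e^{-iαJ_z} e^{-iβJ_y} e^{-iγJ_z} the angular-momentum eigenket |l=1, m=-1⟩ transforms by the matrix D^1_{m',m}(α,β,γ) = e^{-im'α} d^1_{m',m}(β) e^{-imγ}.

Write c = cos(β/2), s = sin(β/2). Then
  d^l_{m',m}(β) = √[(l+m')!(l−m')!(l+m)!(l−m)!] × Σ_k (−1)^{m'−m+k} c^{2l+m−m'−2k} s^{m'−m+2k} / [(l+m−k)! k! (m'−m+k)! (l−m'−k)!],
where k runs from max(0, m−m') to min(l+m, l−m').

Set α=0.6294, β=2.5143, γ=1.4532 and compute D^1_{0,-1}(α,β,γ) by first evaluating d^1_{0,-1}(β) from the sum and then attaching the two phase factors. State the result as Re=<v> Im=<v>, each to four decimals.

Re=-0.0487 Im=-0.4122

D^1_{0,-1}(0.6294,2.5143,1.4532) = e^{-i·0·0.6294}·d^1_{0,-1}(2.5143)·e^{-i·-1·1.4532}. Compute d first:
Half-angle: c=0.308529, s=0.951215. N=√(1·1·1·2)=1.414214
The bounds max(0,m−m')=0 and min(l+m,l−m')=0 give 1 term
  k=0: (−1)^1·1.4142/(1)·0.3085^1·0.9512^1 = -0.415040
d^1_{0,-1}(2.5143) = -0.415040
Phases: e^{-i·(0)·0.6294}=+1.000000+0.000000i, e^{-i·(-1)·1.4532}=+0.117325+0.993094i ⇒ D=-0.048695-0.412173i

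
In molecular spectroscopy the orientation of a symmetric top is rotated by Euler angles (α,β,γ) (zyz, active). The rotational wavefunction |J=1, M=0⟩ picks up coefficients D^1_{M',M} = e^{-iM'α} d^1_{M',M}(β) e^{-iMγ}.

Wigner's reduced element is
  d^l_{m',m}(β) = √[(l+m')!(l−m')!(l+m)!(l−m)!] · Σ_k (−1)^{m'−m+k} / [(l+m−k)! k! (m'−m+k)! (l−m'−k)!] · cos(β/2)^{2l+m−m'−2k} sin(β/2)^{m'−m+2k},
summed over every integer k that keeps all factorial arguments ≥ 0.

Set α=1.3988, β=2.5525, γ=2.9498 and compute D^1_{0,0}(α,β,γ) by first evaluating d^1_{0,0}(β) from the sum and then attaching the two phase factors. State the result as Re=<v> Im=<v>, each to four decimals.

Re=-0.8314 Im=0.0000

D^1_{0,0}(1.3988,2.5525,2.9498) = e^{-i·0·1.3988}·d^1_{0,0}(2.5525)·e^{-i·0·2.9498}. Compute d first:
Half-angle: c=0.290306, s=0.956934. N=√(1·1·1·1)=1.000000
The bounds max(0,m−m')=0 and min(l+m,l−m')=1 give 2 terms
  k=0: (−1)^0·1.0000/(1)·0.2903^2·0.9569^0 = +0.084277
  k=1: (−1)^1·1.0000/(1)·0.2903^0·0.9569^2 = -0.915723
d^1_{0,0}(2.5525) = +0.084277 -0.915723 = -0.831445
Attach z-rotation phases: D = e^{-i(0)(1.3988)}·(-0.831445)·e^{-i(0)(2.9498)} = -0.831445+0.000000i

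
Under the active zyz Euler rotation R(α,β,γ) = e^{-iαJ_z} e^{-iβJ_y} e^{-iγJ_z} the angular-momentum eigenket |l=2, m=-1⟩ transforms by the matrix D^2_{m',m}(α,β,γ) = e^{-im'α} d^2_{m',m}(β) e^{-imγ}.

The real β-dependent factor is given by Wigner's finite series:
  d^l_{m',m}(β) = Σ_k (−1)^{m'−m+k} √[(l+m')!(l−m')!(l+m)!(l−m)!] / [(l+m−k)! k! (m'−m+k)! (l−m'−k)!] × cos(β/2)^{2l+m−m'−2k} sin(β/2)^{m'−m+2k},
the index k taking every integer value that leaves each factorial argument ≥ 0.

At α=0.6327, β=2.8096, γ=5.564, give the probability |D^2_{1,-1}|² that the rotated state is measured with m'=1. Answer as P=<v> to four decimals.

P=0.7508

First d^2_{1,-1}(β=2.8096), then the phase factors e^{-i(1)α} and e^{-i(-1)γ}:
c=cos(2.8096/2)=0.165235, s=sin(2.8096/2)=0.986254; N=√[6·1·1·6]=6.000000
Admissible k: 0..1 (factorial args all ≥0)
  k=0: (−1)^2·6.0000/(2)·0.1652^2·0.9863^2 = +0.079672
  k=1: (−1)^3·6.0000/(6)·0.1652^0·0.9863^4 = -0.946140
d^2_{1,-1}(2.8096) = +0.079672 -0.946140 = -0.866469
|D^2_{1,-1}|² = |d^2_{1,-1}(β)|² = (-0.866469)² = 0.750768 (the z-rotation phases have unit modulus)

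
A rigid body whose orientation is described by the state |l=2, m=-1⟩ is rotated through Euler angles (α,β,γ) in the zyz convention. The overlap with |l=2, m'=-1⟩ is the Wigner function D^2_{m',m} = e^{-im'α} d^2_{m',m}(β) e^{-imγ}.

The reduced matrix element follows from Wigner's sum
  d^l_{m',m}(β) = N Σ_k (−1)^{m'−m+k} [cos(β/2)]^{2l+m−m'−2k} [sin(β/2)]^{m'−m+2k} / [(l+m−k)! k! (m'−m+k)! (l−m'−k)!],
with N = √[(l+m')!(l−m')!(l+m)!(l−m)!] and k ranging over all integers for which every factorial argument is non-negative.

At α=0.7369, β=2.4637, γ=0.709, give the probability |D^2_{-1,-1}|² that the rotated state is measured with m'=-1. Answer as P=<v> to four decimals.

Split into d^2_{-1,-1}(β=2.4637) × two z-phases.
With c≡cos(β/2)=0.332494 and s≡sin(β/2)=0.943106, N=[1·6·1·6]^{1/2}=6.000000
Admissible k: 0..1 (factorial args all ≥0)
  k=0: (−1)^0·6.0000/(6)·0.3325^4·0.9431^0 = +0.012222
  k=1: (−1)^1·6.0000/(2)·0.3325^2·0.9431^2 = -0.294991
d^2_{-1,-1}(2.4637) = +0.012222 -0.294991 = -0.282769
|D^2_{-1,-1}|² = |d^2_{-1,-1}(β)|² = (-0.282769)² = 0.079958 (the z-rotation phases have unit modulus)

P=0.0800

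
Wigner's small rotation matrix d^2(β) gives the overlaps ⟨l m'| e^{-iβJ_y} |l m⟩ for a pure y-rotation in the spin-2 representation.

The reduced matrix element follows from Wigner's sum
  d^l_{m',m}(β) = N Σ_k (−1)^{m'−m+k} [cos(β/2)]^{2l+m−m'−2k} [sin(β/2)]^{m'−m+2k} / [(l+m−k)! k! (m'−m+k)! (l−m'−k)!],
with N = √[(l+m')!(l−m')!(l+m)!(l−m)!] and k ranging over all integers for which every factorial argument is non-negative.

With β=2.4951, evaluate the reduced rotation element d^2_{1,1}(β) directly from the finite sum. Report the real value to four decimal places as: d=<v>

d^2_{1,1}(β=2.4951) via Wigner's sum:
With c≡cos(β/2)=0.317646 and s≡sin(β/2)=0.948209, N=[6·1·6·1]^{1/2}=6.000000
k: max(0,(1)−(1))=0 … min(2+(1),2−(1))=1
  k=0: (−1)^0·6.0000/(6)·0.3176^4·0.9482^0 = +0.010181
  k=1: (−1)^1·6.0000/(2)·0.3176^2·0.9482^2 = -0.272156
d^2_{1,1}(2.4951) = +0.010181 -0.272156 = -0.261975

d=-0.2620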